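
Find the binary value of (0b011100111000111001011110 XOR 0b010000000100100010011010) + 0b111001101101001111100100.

First 0b011100111000111001011110 XOR 0b010000000100100010011010 = 0b001100111100011011000100.
Add column by column in base 2, right to left:
  0+0 = 0
  0+0 = 0
  1+1 = 0 carry 1
  0+0+1 = 1
  0+0 = 0
  0+1 = 1
  1+1 = 0 carry 1
  1+1+1 = 1 carry 1
  0+1+1 = 0 carry 1
  1+1+1 = 1 carry 1
  1+0+1 = 0 carry 1
  0+0+1 = 1
  0+1 = 1
  0+0 = 0
  1+1 = 0 carry 1
  1+1+1 = 1 carry 1
  1+0+1 = 0 carry 1
  1+1+1 = 1 carry 1
  0+1+1 = 0 carry 1
  0+0+1 = 1
  1+0 = 1
  1+1 = 0 carry 1
  0+1+1 = 0 carry 1
  0+1+1 = 0 carry 1
  final carry 1

0b1000110101001101010101000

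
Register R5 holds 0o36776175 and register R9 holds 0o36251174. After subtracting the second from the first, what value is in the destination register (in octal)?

0o525001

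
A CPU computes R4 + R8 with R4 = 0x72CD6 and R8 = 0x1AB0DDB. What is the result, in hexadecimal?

Add column by column in base 16, right to left:
  6+B = 1 carry 1
  D+D+1 = B carry 1
  C+D+1 = A carry 1
  2+0+1 = 3
  7+B = 2 carry 1
  0+A+1 = B
  0+1 = 1

0x1B23AB1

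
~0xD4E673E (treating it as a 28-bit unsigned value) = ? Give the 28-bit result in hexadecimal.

0x2B198C1

Each hex digit d becomes F−d:
  D→2, 4→B, E→1, 6→9, 7→8, 3→C, E→1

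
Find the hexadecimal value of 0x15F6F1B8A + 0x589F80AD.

Add column by column in base 16, right to left:
  A+D = 7 carry 1
  8+A+1 = 3 carry 1
  B+0+1 = C
  1+8 = 9
  F+F = E carry 1
  6+9+1 = 0 carry 1
  F+8+1 = 8 carry 1
  5+5+1 = B
  1+0 = 1

0x1B80E9C37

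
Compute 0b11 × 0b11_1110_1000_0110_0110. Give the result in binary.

0b10111011100100110010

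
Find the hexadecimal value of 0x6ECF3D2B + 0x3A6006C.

0x72753D97

Add column by column in base 16, right to left:
  B+C = 7 carry 1
  2+6+1 = 9
  D+0 = D
  3+0 = 3
  F+6 = 5 carry 1
  C+A+1 = 7 carry 1
  E+3+1 = 2 carry 1
  6+0+1 = 7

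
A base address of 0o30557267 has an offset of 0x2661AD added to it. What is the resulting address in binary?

0o30557267 = 0b11000101101111010110111 in binary.
0x2661AD = 0b1001100110000110101101 in binary.
Add column by column in base 2, right to left:
  1+1 = 0 carry 1
  1+0+1 = 0 carry 1
  1+1+1 = 1 carry 1
  0+1+1 = 0 carry 1
  1+0+1 = 0 carry 1
  1+1+1 = 1 carry 1
  0+0+1 = 1
  1+1 = 0 carry 1
  0+1+1 = 0 carry 1
  1+0+1 = 0 carry 1
  1+0+1 = 0 carry 1
  1+0+1 = 0 carry 1
  1+0+1 = 0 carry 1
  0+1+1 = 0 carry 1
  1+1+1 = 1 carry 1
  1+0+1 = 0 carry 1
  0+0+1 = 1
  1+1 = 0 carry 1
  0+1+1 = 0 carry 1
  0+0+1 = 1
  0+0 = 0
  1+1 = 0 carry 1
  1+0+1 = 0 carry 1
  final carry 1

0b100010010100000001100100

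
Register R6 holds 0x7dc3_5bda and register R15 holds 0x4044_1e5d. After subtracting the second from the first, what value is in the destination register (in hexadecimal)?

0x3d7f3d7d

Subtract column by column in base 16:
  a-d → d (borrow)
  d-5-1 → 7
  b-e → d (borrow)
  5-1-1 → 3
  3-4 → f (borrow)
  c-4-1 → 7
  d-0 → d
  7-4 → 3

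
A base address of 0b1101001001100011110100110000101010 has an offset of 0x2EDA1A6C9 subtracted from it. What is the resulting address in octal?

0b1101001001100011110100110000101010 = 0o151143646052 in octal.
0x2EDA1A6C9 = 0o135550323311 in octal.
Subtract column by column in base 8:
  2-1 → 1
  5-1 → 4
  0-3 → 5 (borrow)
  6-3-1 → 2
  4-2 → 2
  6-3 → 3
  3-0 → 3
  4-5 → 7 (borrow)
  1-5-1 → 3 (borrow)
  1-5-1 → 3 (borrow)
  5-3-1 → 1
  1-1 → 0

0o13373322541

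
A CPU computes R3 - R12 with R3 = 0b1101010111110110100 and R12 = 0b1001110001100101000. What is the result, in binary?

0b11100110010001100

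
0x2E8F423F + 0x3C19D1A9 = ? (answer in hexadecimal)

0x6AA913E8

Add column by column in base 16, right to left:
  F+9 = 8 carry 1
  3+A+1 = E
  2+1 = 3
  4+D = 1 carry 1
  F+9+1 = 9 carry 1
  8+1+1 = A
  E+C = A carry 1
  2+3+1 = 6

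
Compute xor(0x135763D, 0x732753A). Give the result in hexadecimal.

0x6070307

XOR each hex digit independently (no carries):
  1^7=6, 3^3=0, 5^2=7, 7^7=0, 6^5=3, 3^3=0, D^A=7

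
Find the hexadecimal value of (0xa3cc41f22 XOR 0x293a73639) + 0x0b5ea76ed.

0x9654da008

First 0xa3cc41f22 XOR 0x293a73639 = 0x8af63291b.
Add column by column in base 16, right to left:
  b+d = 8 carry 1
  1+e+1 = 0 carry 1
  9+6+1 = 0 carry 1
  2+7+1 = a
  3+a = d
  6+e = 4 carry 1
  f+5+1 = 5 carry 1
  a+b+1 = 6 carry 1
  8+0+1 = 9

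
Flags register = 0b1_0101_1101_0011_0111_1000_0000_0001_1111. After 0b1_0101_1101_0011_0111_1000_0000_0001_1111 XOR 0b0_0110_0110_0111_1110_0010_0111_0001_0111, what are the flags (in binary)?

XOR bit by bit (1 where the bits differ):
  101011101001101111000000000011111
^ 001100110011111100010011100010111
= 100111011010010011010011100001000

0b100111011010010011010011100001000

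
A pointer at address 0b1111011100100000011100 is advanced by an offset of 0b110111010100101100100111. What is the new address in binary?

Add column by column in base 2, right to left:
  0+1 = 1
  0+1 = 1
  1+1 = 0 carry 1
  1+0+1 = 0 carry 1
  1+0+1 = 0 carry 1
  0+1+1 = 0 carry 1
  0+0+1 = 1
  0+0 = 0
  0+1 = 1
  0+1 = 1
  0+0 = 0
  1+1 = 0 carry 1
  0+0+1 = 1
  0+0 = 0
  1+1 = 0 carry 1
  1+0+1 = 0 carry 1
  1+1+1 = 1 carry 1
  0+0+1 = 1
  1+1 = 0 carry 1
  1+1+1 = 1 carry 1
  1+1+1 = 1 carry 1
  1+0+1 = 0 carry 1
  0+1+1 = 0 carry 1
  0+1+1 = 0 carry 1
  final carry 1

0b1000110110001001101000011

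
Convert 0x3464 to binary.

0b11010001100100

Expand each hex digit to 4 bits: 3=0011 4=0100 6=0110 4=0100.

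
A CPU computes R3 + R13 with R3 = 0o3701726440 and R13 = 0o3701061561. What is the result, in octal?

0o7603010221

Add column by column in base 8, right to left:
  0+1 = 1
  4+6 = 2 carry 1
  4+5+1 = 2 carry 1
  6+1+1 = 0 carry 1
  2+6+1 = 1 carry 1
  7+0+1 = 0 carry 1
  1+1+1 = 3
  0+0 = 0
  7+7 = 6 carry 1
  3+3+1 = 7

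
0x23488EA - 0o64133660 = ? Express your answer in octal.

0o130750472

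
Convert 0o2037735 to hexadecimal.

0x83FDD

Each octal digit is 3 bits: 2=010 0=000 3=011 7=111 7=111 3=011 5=101.
Group the bits into nibbles: 1000 0011 1111 1101 1101 → 83FDD.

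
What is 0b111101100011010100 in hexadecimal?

0x3D8D4

Group the bits into nibbles: 0011 1101 1000 1101 0100 → 3D8D4.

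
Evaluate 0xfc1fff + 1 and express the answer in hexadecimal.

0xfc2000

The trailing 3 digits are F (max in base 16), so adding 1 cascades: they roll to 0 and the next digit up increments.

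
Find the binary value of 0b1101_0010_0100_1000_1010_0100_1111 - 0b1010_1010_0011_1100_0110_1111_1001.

Subtract column by column in base 2:
  1-1 → 0
  1-0 → 1
  1-0 → 1
  1-1 → 0
  0-1 → 1 (borrow)
  0-1-1 → 0 (borrow)
  1-1-1 → 1 (borrow)
  0-1-1 → 0 (borrow)
  0-0-1 → 1 (borrow)
  1-1-1 → 1 (borrow)
  0-1-1 → 0 (borrow)
  1-0-1 → 0
  0-0 → 0
  0-0 → 0
  0-1 → 1 (borrow)
  1-1-1 → 1 (borrow)
  0-1-1 → 0 (borrow)
  0-1-1 → 0 (borrow)
  1-0-1 → 0
  0-0 → 0
  0-0 → 0
  1-1 → 0
  0-0 → 0
  0-1 → 1 (borrow)
  1-0-1 → 0
  0-1 → 1 (borrow)
  1-0-1 → 0
  1-1 → 0

0b10100000001100001101010110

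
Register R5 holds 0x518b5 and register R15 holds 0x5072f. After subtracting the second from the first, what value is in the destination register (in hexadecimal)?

Subtract column by column in base 16:
  5-f → 6 (borrow)
  b-2-1 → 8
  8-7 → 1
  1-0 → 1
  5-5 → 0

0x1186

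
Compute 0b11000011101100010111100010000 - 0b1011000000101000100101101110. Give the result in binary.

Subtract column by column in base 2:
  0-0 → 0
  0-1 → 1 (borrow)
  0-1-1 → 0 (borrow)
  0-1-1 → 0 (borrow)
  1-0-1 → 0
  0-1 → 1 (borrow)
  0-1-1 → 0 (borrow)
  0-0-1 → 1 (borrow)
  1-1-1 → 1 (borrow)
  1-0-1 → 0
  1-0 → 1
  1-1 → 0
  0-0 → 0
  1-0 → 1
  0-0 → 0
  0-1 → 1 (borrow)
  0-0-1 → 1 (borrow)
  1-1-1 → 1 (borrow)
  1-0-1 → 0
  0-0 → 0
  1-0 → 1
  1-0 → 1
  1-0 → 1
  0-0 → 0
  0-1 → 1 (borrow)
  0-1-1 → 0 (borrow)
  0-0-1 → 1 (borrow)
  1-1-1 → 1 (borrow)
  1-0-1 → 0

0b1101011100111010010110100010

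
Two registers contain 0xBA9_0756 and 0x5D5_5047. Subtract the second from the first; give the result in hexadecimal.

0x5D3B70F

Subtract column by column in base 16:
  6-7 → F (borrow)
  5-4-1 → 0
  7-0 → 7
  0-5 → B (borrow)
  9-5-1 → 3
  A-D → D (borrow)
  B-5-1 → 5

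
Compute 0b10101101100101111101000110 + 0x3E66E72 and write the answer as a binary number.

0b110100111001100110110111000

0x3E66E72 = 0b11111001100110111001110010 in binary.
Add column by column in base 2, right to left:
  0+0 = 0
  1+1 = 0 carry 1
  1+0+1 = 0 carry 1
  0+0+1 = 1
  0+1 = 1
  0+1 = 1
  1+1 = 0 carry 1
  0+0+1 = 1
  1+0 = 1
  1+1 = 0 carry 1
  1+1+1 = 1 carry 1
  1+1+1 = 1 carry 1
  1+0+1 = 0 carry 1
  0+1+1 = 0 carry 1
  1+1+1 = 1 carry 1
  0+0+1 = 1
  0+0 = 0
  1+1 = 0 carry 1
  1+1+1 = 1 carry 1
  0+0+1 = 1
  1+0 = 1
  1+1 = 0 carry 1
  0+1+1 = 0 carry 1
  1+1+1 = 1 carry 1
  0+1+1 = 0 carry 1
  1+1+1 = 1 carry 1
  final carry 1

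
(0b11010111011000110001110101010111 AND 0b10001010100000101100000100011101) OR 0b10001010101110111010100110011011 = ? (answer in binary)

0b10001010101110111010100110011111

0b11010111011000110001110101010111 AND 0b10001010100000101100000100011101 = 0b10000010000000100000000100010101.
Then OR with 0b10001010101110111010100110011011.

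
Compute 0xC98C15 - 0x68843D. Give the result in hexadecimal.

0x6107D8

Subtract column by column in base 16:
  5-D → 8 (borrow)
  1-3-1 → D (borrow)
  C-4-1 → 7
  8-8 → 0
  9-8 → 1
  C-6 → 6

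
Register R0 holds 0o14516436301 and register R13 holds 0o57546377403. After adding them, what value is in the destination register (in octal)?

0o74265035704

Add column by column in base 8, right to left:
  1+3 = 4
  0+0 = 0
  3+4 = 7
  6+7 = 5 carry 1
  3+7+1 = 3 carry 1
  4+3+1 = 0 carry 1
  6+6+1 = 5 carry 1
  1+4+1 = 6
  5+5 = 2 carry 1
  4+7+1 = 4 carry 1
  1+5+1 = 7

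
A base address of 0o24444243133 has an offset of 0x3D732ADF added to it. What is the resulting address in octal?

0x3D732ADF = 0o7534625337 in octal.
Add column by column in base 8, right to left:
  3+7 = 2 carry 1
  3+3+1 = 7
  1+3 = 4
  3+5 = 0 carry 1
  4+2+1 = 7
  2+6 = 0 carry 1
  4+4+1 = 1 carry 1
  4+3+1 = 0 carry 1
  4+5+1 = 2 carry 1
  4+7+1 = 4 carry 1
  2+0+1 = 3

0o34201070472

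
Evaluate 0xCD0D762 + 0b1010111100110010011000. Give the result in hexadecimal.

0xCFCA3FA

0b1010111100110010011000 = 0x2BCC98 in hexadecimal.
Add column by column in base 16, right to left:
  2+8 = A
  6+9 = F
  7+C = 3 carry 1
  D+C+1 = A carry 1
  0+B+1 = C
  D+2 = F
  C+0 = C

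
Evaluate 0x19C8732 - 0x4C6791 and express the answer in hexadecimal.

0x1501FA1

Subtract column by column in base 16:
  2-1 → 1
  3-9 → A (borrow)
  7-7-1 → F (borrow)
  8-6-1 → 1
  C-C → 0
  9-4 → 5
  1-0 → 1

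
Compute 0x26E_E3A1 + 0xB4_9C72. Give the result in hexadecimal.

0x3238013

Add column by column in base 16, right to left:
  1+2 = 3
  A+7 = 1 carry 1
  3+C+1 = 0 carry 1
  E+9+1 = 8 carry 1
  E+4+1 = 3 carry 1
  6+B+1 = 2 carry 1
  2+0+1 = 3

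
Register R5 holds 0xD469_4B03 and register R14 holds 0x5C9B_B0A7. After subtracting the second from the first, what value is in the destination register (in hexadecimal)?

0x77CD9A5C

Subtract column by column in base 16:
  3-7 → C (borrow)
  0-A-1 → 5 (borrow)
  B-0-1 → A
  4-B → 9 (borrow)
  9-B-1 → D (borrow)
  6-9-1 → C (borrow)
  4-C-1 → 7 (borrow)
  D-5-1 → 7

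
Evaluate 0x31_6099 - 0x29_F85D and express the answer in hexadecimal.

Subtract column by column in base 16:
  9-D → C (borrow)
  9-5-1 → 3
  0-8 → 8 (borrow)
  6-F-1 → 6 (borrow)
  1-9-1 → 7 (borrow)
  3-2-1 → 0

0x7683C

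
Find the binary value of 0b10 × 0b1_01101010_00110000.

Multiply each base-2 digit by 2, carrying:
  0×2 = 0 → write 0
  0×2 = 0 → write 0
  0×2 = 0 → write 0
  0×2 = 0 → write 0
  1×2 = 2 → write 0 carry 1
  1×2+1 = 3 → write 1 carry 1
  0×2+1 = 1 → write 1
  0×2 = 0 → write 0
  0×2 = 0 → write 0
  1×2 = 2 → write 0 carry 1
  0×2+1 = 1 → write 1
  1×2 = 2 → write 0 carry 1
  0×2+1 = 1 → write 1
  1×2 = 2 → write 0 carry 1
  1×2+1 = 3 → write 1 carry 1
  0×2+1 = 1 → write 1
  1×2 = 2 → write 0 carry 1
  remaining carry: 1

0b101101010001100000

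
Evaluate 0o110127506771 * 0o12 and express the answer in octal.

Multiply each base-8 digit by 10, carrying:
  1×10 = 10 → write 2 carry 1
  7×10+1 = 71 → write 7 carry 8
  7×10+8 = 78 → write 6 carry 9
  6×10+9 = 69 → write 5 carry 8
  0×10+8 = 8 → write 0 carry 1
  5×10+1 = 51 → write 3 carry 6
  7×10+6 = 76 → write 4 carry 9
  2×10+9 = 29 → write 5 carry 3
  1×10+3 = 13 → write 5 carry 1
  0×10+1 = 1 → write 1
  1×10 = 10 → write 2 carry 1
  1×10+1 = 11 → write 3 carry 1
  remaining carry: 1

0o1321554305672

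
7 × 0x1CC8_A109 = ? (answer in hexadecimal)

Multiply each base-16 digit by 7, carrying:
  9×7 = 63 → write F carry 3
  0×7+3 = 3 → write 3
  1×7 = 7 → write 7
  A×7 = 70 → write 6 carry 4
  8×7+4 = 60 → write C carry 3
  C×7+3 = 87 → write 7 carry 5
  C×7+5 = 89 → write 9 carry 5
  1×7+5 = 12 → write C

0xC97C673F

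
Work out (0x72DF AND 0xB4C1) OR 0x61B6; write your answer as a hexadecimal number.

0x72DF AND 0xB4C1 = 0x30C1.
Then OR with 0x61B6.

0x71F7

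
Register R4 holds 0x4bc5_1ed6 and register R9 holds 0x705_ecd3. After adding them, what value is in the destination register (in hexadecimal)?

Add column by column in base 16, right to left:
  6+3 = 9
  d+d = a carry 1
  e+c+1 = b carry 1
  1+e+1 = 0 carry 1
  5+5+1 = b
  c+0 = c
  b+7 = 2 carry 1
  4+0+1 = 5

0x52cb0ba9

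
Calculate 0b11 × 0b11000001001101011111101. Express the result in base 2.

0b1001000011101000011110111

Multiply each base-2 digit by 3, carrying:
  1×3 = 3 → write 1 carry 1
  0×3+1 = 1 → write 1
  1×3 = 3 → write 1 carry 1
  1×3+1 = 4 → write 0 carry 2
  1×3+2 = 5 → write 1 carry 2
  1×3+2 = 5 → write 1 carry 2
  1×3+2 = 5 → write 1 carry 2
  1×3+2 = 5 → write 1 carry 2
  0×3+2 = 2 → write 0 carry 1
  1×3+1 = 4 → write 0 carry 2
  0×3+2 = 2 → write 0 carry 1
  1×3+1 = 4 → write 0 carry 2
  1×3+2 = 5 → write 1 carry 2
  0×3+2 = 2 → write 0 carry 1
  0×3+1 = 1 → write 1
  1×3 = 3 → write 1 carry 1
  0×3+1 = 1 → write 1
  0×3 = 0 → write 0
  0×3 = 0 → write 0
  0×3 = 0 → write 0
  0×3 = 0 → write 0
  1×3 = 3 → write 1 carry 1
  1×3+1 = 4 → write 0 carry 2
  remaining carry: 10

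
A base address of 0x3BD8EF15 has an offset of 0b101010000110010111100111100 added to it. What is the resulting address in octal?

0x3BD8EF15 = 0o7366167425 in octal.
0b101010000110010111100111100 = 0o520627474 in octal.
Add column by column in base 8, right to left:
  5+4 = 1 carry 1
  2+7+1 = 2 carry 1
  4+4+1 = 1 carry 1
  7+7+1 = 7 carry 1
  6+2+1 = 1 carry 1
  1+6+1 = 0 carry 1
  6+0+1 = 7
  6+2 = 0 carry 1
  3+5+1 = 1 carry 1
  7+0+1 = 0 carry 1
  final carry 1

0o10107017121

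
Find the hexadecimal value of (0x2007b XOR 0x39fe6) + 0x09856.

0x237f3

First 0x2007b XOR 0x39fe6 = 0x19f9d.
Add column by column in base 16, right to left:
  d+6 = 3 carry 1
  9+5+1 = f
  f+8 = 7 carry 1
  9+9+1 = 3 carry 1
  1+0+1 = 2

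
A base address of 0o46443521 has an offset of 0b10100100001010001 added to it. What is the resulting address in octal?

0b10100100001010001 = 0o244121 in octal.
Add column by column in base 8, right to left:
  1+1 = 2
  2+2 = 4
  5+1 = 6
  3+4 = 7
  4+4 = 0 carry 1
  4+2+1 = 7
  6+0 = 6
  4+0 = 4

0o46707642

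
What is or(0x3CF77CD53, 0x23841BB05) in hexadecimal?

OR each hex digit independently (no carries):
  3|2=3, C|3=F, F|8=F, 7|4=7, 7|1=7, C|B=F, D|B=F, 5|0=5, 3|5=7

0x3FF77FF57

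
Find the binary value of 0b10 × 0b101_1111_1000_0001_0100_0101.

0b101111110000001010001010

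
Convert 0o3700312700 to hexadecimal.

0x1f0195c0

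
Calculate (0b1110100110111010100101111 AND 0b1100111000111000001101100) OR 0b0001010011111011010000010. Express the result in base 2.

0b1110100110111010100101111 AND 0b1100111000111000001101100 = 0b1100100000111000000101100.
Then OR with 0b0001010011111011010000010.

0b1101110011111011010101110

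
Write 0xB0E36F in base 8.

0o54161557

Expand each hex digit to 4 bits: B=1011 0=0000 E=1110 3=0011 6=0110 F=1111.
Group the bits in threes: 101 100 001 110 001 101 101 111 → 54161557.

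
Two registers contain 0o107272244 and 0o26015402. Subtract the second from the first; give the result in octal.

0o61254642

Subtract column by column in base 8:
  4-2 → 2
  4-0 → 4
  2-4 → 6 (borrow)
  2-5-1 → 4 (borrow)
  7-1-1 → 5
  2-0 → 2
  7-6 → 1
  0-2 → 6 (borrow)
  1-0-1 → 0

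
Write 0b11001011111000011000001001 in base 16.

Group the bits into nibbles: 0011 0010 1111 1000 0110 0000 1001 → 32f8609.

0x32f8609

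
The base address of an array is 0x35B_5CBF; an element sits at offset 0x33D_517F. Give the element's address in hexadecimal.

0x698AE3E

Add column by column in base 16, right to left:
  F+F = E carry 1
  B+7+1 = 3 carry 1
  C+1+1 = E
  5+5 = A
  B+D = 8 carry 1
  5+3+1 = 9
  3+3 = 6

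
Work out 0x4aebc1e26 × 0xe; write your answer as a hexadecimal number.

Multiply each base-16 digit by 14, carrying:
  6×14 = 84 → write 4 carry 5
  2×14+5 = 33 → write 1 carry 2
  e×14+2 = 198 → write 6 carry 12
  1×14+12 = 26 → write a carry 1
  c×14+1 = 169 → write 9 carry 10
  b×14+10 = 164 → write 4 carry 10
  e×14+10 = 206 → write e carry 12
  a×14+12 = 152 → write 8 carry 9
  4×14+9 = 65 → write 1 carry 4
  remaining carry: 4

0x418e49a614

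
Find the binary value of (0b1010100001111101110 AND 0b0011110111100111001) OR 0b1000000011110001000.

0b1010100001111101110 AND 0b0011110111100111001 = 0b0010100001100101000.
Then OR with 0b1000000011110001000.

0b1010100011110101000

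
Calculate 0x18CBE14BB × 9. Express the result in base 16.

0xDF2AEBA93

Multiply each base-16 digit by 9, carrying:
  B×9 = 99 → write 3 carry 6
  B×9+6 = 105 → write 9 carry 6
  4×9+6 = 42 → write A carry 2
  1×9+2 = 11 → write B
  E×9 = 126 → write E carry 7
  B×9+7 = 106 → write A carry 6
  C×9+6 = 114 → write 2 carry 7
  8×9+7 = 79 → write F carry 4
  1×9+4 = 13 → write D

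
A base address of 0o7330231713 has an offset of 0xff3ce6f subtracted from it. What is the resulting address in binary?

0b101011011011010110010101011100

0o7330231713 = 0b111011011000010011001111001011 in binary.
0xff3ce6f = 0b1111111100111100111001101111 in binary.
Subtract column by column in base 2:
  1-1 → 0
  1-1 → 0
  0-1 → 1 (borrow)
  1-1-1 → 1 (borrow)
  0-0-1 → 1 (borrow)
  0-1-1 → 0 (borrow)
  1-1-1 → 1 (borrow)
  1-0-1 → 0
  1-0 → 1
  1-1 → 0
  0-1 → 1 (borrow)
  0-1-1 → 0 (borrow)
  1-0-1 → 0
  1-0 → 1
  0-1 → 1 (borrow)
  0-1-1 → 0 (borrow)
  1-1-1 → 1 (borrow)
  0-1-1 → 0 (borrow)
  0-0-1 → 1 (borrow)
  0-0-1 → 1 (borrow)
  0-1-1 → 0 (borrow)
  1-1-1 → 1 (borrow)
  1-1-1 → 1 (borrow)
  0-1-1 → 0 (borrow)
  1-1-1 → 1 (borrow)
  1-1-1 → 1 (borrow)
  0-1-1 → 0 (borrow)
  1-1-1 → 1 (borrow)
  1-0-1 → 0
  1-0 → 1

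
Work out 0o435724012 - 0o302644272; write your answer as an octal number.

Subtract column by column in base 8:
  2-2 → 0
  1-7 → 2 (borrow)
  0-2-1 → 5 (borrow)
  4-4-1 → 7 (borrow)
  2-4-1 → 5 (borrow)
  7-6-1 → 0
  5-2 → 3
  3-0 → 3
  4-3 → 1

0o133057520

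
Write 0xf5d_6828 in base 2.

0b1111010111010110100000101000

Expand each hex digit to 4 bits: f=1111 5=0101 d=1101 6=0110 8=1000 2=0010 8=1000.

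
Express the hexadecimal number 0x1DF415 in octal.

0o7372025

Expand each hex digit to 4 bits: 1=0001 D=1101 F=1111 4=0100 1=0001 5=0101.
Group the bits in threes: 111 011 111 010 000 010 101 → 7372025.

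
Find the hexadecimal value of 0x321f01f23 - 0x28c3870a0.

0x95b7ae83

Subtract column by column in base 16:
  3-0 → 3
  2-a → 8 (borrow)
  f-0-1 → e
  1-7 → a (borrow)
  0-8-1 → 7 (borrow)
  f-3-1 → b
  1-c → 5 (borrow)
  2-8-1 → 9 (borrow)
  3-2-1 → 0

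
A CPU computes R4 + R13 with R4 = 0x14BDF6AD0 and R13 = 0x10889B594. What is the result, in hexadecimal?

Add column by column in base 16, right to left:
  0+4 = 4
  D+9 = 6 carry 1
  A+5+1 = 0 carry 1
  6+B+1 = 2 carry 1
  F+9+1 = 9 carry 1
  D+8+1 = 6 carry 1
  B+8+1 = 4 carry 1
  4+0+1 = 5
  1+1 = 2

0x254692064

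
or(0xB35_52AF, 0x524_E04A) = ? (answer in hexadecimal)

OR each hex digit independently (no carries):
  B|5=F, 3|2=3, 5|4=5, 5|E=F, 2|0=2, A|4=E, F|A=F

0xF35F2EF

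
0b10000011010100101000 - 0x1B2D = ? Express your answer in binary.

0b10000001100111111011

0x1B2D = 0b1101100101101 in binary.
Subtract column by column in base 2:
  0-1 → 1 (borrow)
  0-0-1 → 1 (borrow)
  0-1-1 → 0 (borrow)
  1-1-1 → 1 (borrow)
  0-0-1 → 1 (borrow)
  1-1-1 → 1 (borrow)
  0-0-1 → 1 (borrow)
  0-0-1 → 1 (borrow)
  1-1-1 → 1 (borrow)
  0-1-1 → 0 (borrow)
  1-0-1 → 0
  0-1 → 1 (borrow)
  1-1-1 → 1 (borrow)
  1-0-1 → 0
  0-0 → 0
  0-0 → 0
  0-0 → 0
  0-0 → 0
  0-0 → 0
  1-0 → 1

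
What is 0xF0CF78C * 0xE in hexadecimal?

Multiply each base-16 digit by 14, carrying:
  C×14 = 168 → write 8 carry 10
  8×14+10 = 122 → write A carry 7
  7×14+7 = 105 → write 9 carry 6
  F×14+6 = 216 → write 8 carry 13
  C×14+13 = 181 → write 5 carry 11
  0×14+11 = 11 → write B
  F×14 = 210 → write 2 carry 13
  remaining carry: D

0xD2B589A8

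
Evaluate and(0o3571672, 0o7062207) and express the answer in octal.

0o3060202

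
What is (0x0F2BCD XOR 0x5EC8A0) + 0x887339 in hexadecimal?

0xDA56A6

First 0x0F2BCD XOR 0x5EC8A0 = 0x51E36D.
Add column by column in base 16, right to left:
  D+9 = 6 carry 1
  6+3+1 = A
  3+3 = 6
  E+7 = 5 carry 1
  1+8+1 = A
  5+8 = D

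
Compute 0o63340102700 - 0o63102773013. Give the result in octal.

0o235107665

Subtract column by column in base 8:
  0-3 → 5 (borrow)
  0-1-1 → 6 (borrow)
  7-0-1 → 6
  2-3 → 7 (borrow)
  0-7-1 → 0 (borrow)
  1-7-1 → 1 (borrow)
  0-2-1 → 5 (borrow)
  4-0-1 → 3
  3-1 → 2
  3-3 → 0
  6-6 → 0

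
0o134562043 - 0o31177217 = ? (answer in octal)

0o103362624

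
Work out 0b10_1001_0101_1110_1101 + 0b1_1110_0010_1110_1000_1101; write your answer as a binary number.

0b1000001100010001111010

Add column by column in base 2, right to left:
  1+1 = 0 carry 1
  0+0+1 = 1
  1+1 = 0 carry 1
  1+1+1 = 1 carry 1
  0+0+1 = 1
  1+0 = 1
  1+0 = 1
  1+1 = 0 carry 1
  1+0+1 = 0 carry 1
  0+1+1 = 0 carry 1
  1+1+1 = 1 carry 1
  0+1+1 = 0 carry 1
  1+0+1 = 0 carry 1
  0+1+1 = 0 carry 1
  0+0+1 = 1
  1+0 = 1
  0+0 = 0
  1+1 = 0 carry 1
  0+1+1 = 0 carry 1
  0+1+1 = 0 carry 1
  0+1+1 = 0 carry 1
  final carry 1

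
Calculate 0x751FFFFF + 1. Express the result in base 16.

0x75200000

The trailing 5 digits are F (max in base 16), so adding 1 cascades: they roll to 0 and the next digit up increments.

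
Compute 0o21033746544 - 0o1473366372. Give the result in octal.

Subtract column by column in base 8:
  4-2 → 2
  4-7 → 5 (borrow)
  5-3-1 → 1
  6-6 → 0
  4-6 → 6 (borrow)
  7-3-1 → 3
  3-3 → 0
  3-7 → 4 (borrow)
  0-4-1 → 3 (borrow)
  1-1-1 → 7 (borrow)
  2-0-1 → 1

0o17340360152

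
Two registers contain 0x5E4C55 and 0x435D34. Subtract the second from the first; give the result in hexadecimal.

Subtract column by column in base 16:
  5-4 → 1
  5-3 → 2
  C-D → F (borrow)
  4-5-1 → E (borrow)
  E-3-1 → A
  5-4 → 1

0x1AEF21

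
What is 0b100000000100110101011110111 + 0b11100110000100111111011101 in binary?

0b111100110101011101011010100

Add column by column in base 2, right to left:
  1+1 = 0 carry 1
  1+0+1 = 0 carry 1
  1+1+1 = 1 carry 1
  0+1+1 = 0 carry 1
  1+1+1 = 1 carry 1
  1+0+1 = 0 carry 1
  1+1+1 = 1 carry 1
  1+1+1 = 1 carry 1
  0+1+1 = 0 carry 1
  1+1+1 = 1 carry 1
  0+1+1 = 0 carry 1
  1+1+1 = 1 carry 1
  0+0+1 = 1
  1+0 = 1
  1+1 = 0 carry 1
  0+0+1 = 1
  0+0 = 0
  1+0 = 1
  0+0 = 0
  0+1 = 1
  0+1 = 1
  0+0 = 0
  0+0 = 0
  0+1 = 1
  0+1 = 1
  0+1 = 1
  1+0 = 1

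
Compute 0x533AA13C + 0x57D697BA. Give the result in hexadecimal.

0xAB1138F6

Add column by column in base 16, right to left:
  C+A = 6 carry 1
  3+B+1 = F
  1+7 = 8
  A+9 = 3 carry 1
  A+6+1 = 1 carry 1
  3+D+1 = 1 carry 1
  3+7+1 = B
  5+5 = A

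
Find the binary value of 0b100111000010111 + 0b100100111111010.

0b1001100000010001

Add column by column in base 2, right to left:
  1+0 = 1
  1+1 = 0 carry 1
  1+0+1 = 0 carry 1
  0+1+1 = 0 carry 1
  1+1+1 = 1 carry 1
  0+1+1 = 0 carry 1
  0+1+1 = 0 carry 1
  0+1+1 = 0 carry 1
  0+1+1 = 0 carry 1
  1+0+1 = 0 carry 1
  1+0+1 = 0 carry 1
  1+1+1 = 1 carry 1
  0+0+1 = 1
  0+0 = 0
  1+1 = 0 carry 1
  final carry 1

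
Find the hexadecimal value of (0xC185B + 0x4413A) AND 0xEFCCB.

0x5881

Add column by column in base 16, right to left:
  B+A = 5 carry 1
  5+3+1 = 9
  8+1 = 9
  1+4 = 5
  C+4 = 0 carry 1
  final carry 1
Sum = 0x105995; now AND with 0xEFCCB:
  1&0=0, 0&E=0, 5&F=5, 9&C=8, 9&C=8, 5&B=1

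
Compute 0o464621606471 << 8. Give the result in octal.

8 bits is not a whole number of base-8 digits; in binary: 100110100110010001110000110100111001 << 8 = 10011010011001000111000011010011100100000000.

0o232310703234400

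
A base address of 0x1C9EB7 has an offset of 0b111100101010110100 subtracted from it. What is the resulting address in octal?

0o6152003

0x1C9EB7 = 0o7117267 in octal.
0b111100101010110100 = 0o745264 in octal.
Subtract column by column in base 8:
  7-4 → 3
  6-6 → 0
  2-2 → 0
  7-5 → 2
  1-4 → 5 (borrow)
  1-7-1 → 1 (borrow)
  7-0-1 → 6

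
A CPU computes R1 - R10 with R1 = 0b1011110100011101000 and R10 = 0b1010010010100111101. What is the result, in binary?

Subtract column by column in base 2:
  0-1 → 1 (borrow)
  0-0-1 → 1 (borrow)
  0-1-1 → 0 (borrow)
  1-1-1 → 1 (borrow)
  0-1-1 → 0 (borrow)
  1-1-1 → 1 (borrow)
  1-0-1 → 0
  1-0 → 1
  0-1 → 1 (borrow)
  0-0-1 → 1 (borrow)
  0-1-1 → 0 (borrow)
  1-0-1 → 0
  0-0 → 0
  1-1 → 0
  1-0 → 1
  1-0 → 1
  1-1 → 0
  0-0 → 0
  1-1 → 0

0b1100001110101011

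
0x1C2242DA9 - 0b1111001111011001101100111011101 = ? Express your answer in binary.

0b101001000001101110101001111001100

0x1C2242DA9 = 0b111000010001001000010110110101001 in binary.
Subtract column by column in base 2:
  1-1 → 0
  0-0 → 0
  0-1 → 1 (borrow)
  1-1-1 → 1 (borrow)
  0-1-1 → 0 (borrow)
  1-0-1 → 0
  0-1 → 1 (borrow)
  1-1-1 → 1 (borrow)
  1-1-1 → 1 (borrow)
  0-0-1 → 1 (borrow)
  1-0-1 → 0
  1-1 → 0
  0-1 → 1 (borrow)
  1-0-1 → 0
  0-1 → 1 (borrow)
  0-1-1 → 0 (borrow)
  0-0-1 → 1 (borrow)
  0-0-1 → 1 (borrow)
  1-1-1 → 1 (borrow)
  0-1-1 → 0 (borrow)
  0-0-1 → 1 (borrow)
  1-1-1 → 1 (borrow)
  0-1-1 → 0 (borrow)
  0-1-1 → 0 (borrow)
  0-1-1 → 0 (borrow)
  1-0-1 → 0
  0-0 → 0
  0-1 → 1 (borrow)
  0-1-1 → 0 (borrow)
  0-1-1 → 0 (borrow)
  1-1-1 → 1 (borrow)
  1-0-1 → 0
  1-0 → 1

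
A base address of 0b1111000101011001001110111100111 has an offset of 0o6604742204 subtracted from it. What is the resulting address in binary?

0o6604742204 = 0b110110000100111100010010000100 in binary.
Subtract column by column in base 2:
  1-0 → 1
  1-0 → 1
  1-1 → 0
  0-0 → 0
  0-0 → 0
  1-0 → 1
  1-0 → 1
  1-1 → 0
  1-0 → 1
  0-0 → 0
  1-1 → 0
  1-0 → 1
  1-0 → 1
  0-0 → 0
  0-1 → 1 (borrow)
  1-1-1 → 1 (borrow)
  0-1-1 → 0 (borrow)
  0-1-1 → 0 (borrow)
  1-0-1 → 0
  1-0 → 1
  0-1 → 1 (borrow)
  1-0-1 → 0
  0-0 → 0
  1-0 → 1
  0-0 → 0
  0-1 → 1 (borrow)
  0-1-1 → 0 (borrow)
  1-0-1 → 0
  1-1 → 0
  1-1 → 0
  1-0 → 1

0b1000010100110001101100101100011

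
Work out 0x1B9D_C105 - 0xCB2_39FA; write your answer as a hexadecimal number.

Subtract column by column in base 16:
  5-A → B (borrow)
  0-F-1 → 0 (borrow)
  1-9-1 → 7 (borrow)
  C-3-1 → 8
  D-2 → B
  9-B → E (borrow)
  B-C-1 → E (borrow)
  1-0-1 → 0

0xEEB870B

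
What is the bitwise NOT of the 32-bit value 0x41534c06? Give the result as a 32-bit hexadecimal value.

Each hex digit d becomes f−d:
  4→b, 1→e, 5→a, 3→c, 4→b, c→3, 0→f, 6→9

0xbeacb3f9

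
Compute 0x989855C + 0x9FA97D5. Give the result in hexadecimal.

Add column by column in base 16, right to left:
  C+5 = 1 carry 1
  5+D+1 = 3 carry 1
  5+7+1 = D
  8+9 = 1 carry 1
  9+A+1 = 4 carry 1
  8+F+1 = 8 carry 1
  9+9+1 = 3 carry 1
  final carry 1

0x13841D31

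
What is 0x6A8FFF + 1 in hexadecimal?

0x6A9000

The trailing 3 digits are F (max in base 16), so adding 1 cascades: they roll to 0 and the next digit up increments.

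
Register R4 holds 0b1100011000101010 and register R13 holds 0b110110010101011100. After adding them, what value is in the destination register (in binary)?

Add column by column in base 2, right to left:
  0+0 = 0
  1+0 = 1
  0+1 = 1
  1+1 = 0 carry 1
  0+1+1 = 0 carry 1
  1+0+1 = 0 carry 1
  0+1+1 = 0 carry 1
  0+0+1 = 1
  0+1 = 1
  1+0 = 1
  1+1 = 0 carry 1
  0+0+1 = 1
  0+0 = 0
  0+1 = 1
  1+1 = 0 carry 1
  1+0+1 = 0 carry 1
  0+1+1 = 0 carry 1
  0+1+1 = 0 carry 1
  final carry 1

0b1000010101110000110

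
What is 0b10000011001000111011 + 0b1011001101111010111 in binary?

0b11011100111000010010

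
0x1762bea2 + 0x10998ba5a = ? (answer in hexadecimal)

Add column by column in base 16, right to left:
  2+a = c
  a+5 = f
  e+a = 8 carry 1
  b+b+1 = 7 carry 1
  2+8+1 = b
  6+9 = f
  7+9 = 0 carry 1
  1+0+1 = 2
  0+1 = 1

0x120fb78fc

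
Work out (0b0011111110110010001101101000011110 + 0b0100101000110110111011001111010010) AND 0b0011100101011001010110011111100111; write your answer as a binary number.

Add column by column in base 2, right to left:
  0+0 = 0
  1+1 = 0 carry 1
  1+0+1 = 0 carry 1
  1+0+1 = 0 carry 1
  1+1+1 = 1 carry 1
  0+0+1 = 1
  0+1 = 1
  0+1 = 1
  0+1 = 1
  1+1 = 0 carry 1
  0+0+1 = 1
  1+0 = 1
  1+1 = 0 carry 1
  0+1+1 = 0 carry 1
  1+0+1 = 0 carry 1
  1+1+1 = 1 carry 1
  0+1+1 = 0 carry 1
  0+1+1 = 0 carry 1
  0+0+1 = 1
  1+1 = 0 carry 1
  0+1+1 = 0 carry 1
  0+0+1 = 1
  1+1 = 0 carry 1
  1+1+1 = 1 carry 1
  0+0+1 = 1
  1+0 = 1
  1+0 = 1
  1+1 = 0 carry 1
  1+0+1 = 0 carry 1
  1+1+1 = 1 carry 1
  1+0+1 = 0 carry 1
  1+0+1 = 0 carry 1
  0+1+1 = 0 carry 1
  final carry 1
Sum = 0b1000100111101001001000110111110000; now AND with 0b0011100101011001010110011111100111:
  1000100111101001001000110111110000
& 0011100101011001010110011111100111
= 0000100101001001000000010111100000

0b100101001001000000010111100000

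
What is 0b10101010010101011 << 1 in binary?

0b101010100101010110

Left shift by 1: append 1 zero bit.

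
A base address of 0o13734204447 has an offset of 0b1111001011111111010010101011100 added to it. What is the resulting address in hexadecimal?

0xD8F0AE83

0o13734204447 = 0x5F710927 in hexadecimal.
0b1111001011111111010010101011100 = 0x797FA55C in hexadecimal.
Add column by column in base 16, right to left:
  7+C = 3 carry 1
  2+5+1 = 8
  9+5 = E
  0+A = A
  1+F = 0 carry 1
  7+7+1 = F
  F+9 = 8 carry 1
  5+7+1 = D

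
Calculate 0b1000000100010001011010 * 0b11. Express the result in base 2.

0b11000001100110100001110

Multiply each base-2 digit by 3, carrying:
  0×3 = 0 → write 0
  1×3 = 3 → write 1 carry 1
  0×3+1 = 1 → write 1
  1×3 = 3 → write 1 carry 1
  1×3+1 = 4 → write 0 carry 2
  0×3+2 = 2 → write 0 carry 1
  1×3+1 = 4 → write 0 carry 2
  0×3+2 = 2 → write 0 carry 1
  0×3+1 = 1 → write 1
  0×3 = 0 → write 0
  1×3 = 3 → write 1 carry 1
  0×3+1 = 1 → write 1
  0×3 = 0 → write 0
  0×3 = 0 → write 0
  1×3 = 3 → write 1 carry 1
  0×3+1 = 1 → write 1
  0×3 = 0 → write 0
  0×3 = 0 → write 0
  0×3 = 0 → write 0
  0×3 = 0 → write 0
  0×3 = 0 → write 0
  1×3 = 3 → write 1 carry 1
  remaining carry: 1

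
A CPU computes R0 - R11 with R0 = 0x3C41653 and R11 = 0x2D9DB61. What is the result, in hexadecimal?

0xEA3AF2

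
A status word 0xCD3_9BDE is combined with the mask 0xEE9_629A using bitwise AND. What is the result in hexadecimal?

0xCC1029A

AND each hex digit independently (no carries):
  C&E=C, D&E=C, 3&9=1, 9&6=0, B&2=2, D&9=9, E&A=A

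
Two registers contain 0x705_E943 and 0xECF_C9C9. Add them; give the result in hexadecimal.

0x15D5B30C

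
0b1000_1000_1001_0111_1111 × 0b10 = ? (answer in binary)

Multiply each base-2 digit by 2, carrying:
  1×2 = 2 → write 0 carry 1
  1×2+1 = 3 → write 1 carry 1
  1×2+1 = 3 → write 1 carry 1
  1×2+1 = 3 → write 1 carry 1
  1×2+1 = 3 → write 1 carry 1
  1×2+1 = 3 → write 1 carry 1
  1×2+1 = 3 → write 1 carry 1
  0×2+1 = 1 → write 1
  1×2 = 2 → write 0 carry 1
  0×2+1 = 1 → write 1
  0×2 = 0 → write 0
  1×2 = 2 → write 0 carry 1
  0×2+1 = 1 → write 1
  0×2 = 0 → write 0
  0×2 = 0 → write 0
  1×2 = 2 → write 0 carry 1
  0×2+1 = 1 → write 1
  0×2 = 0 → write 0
  0×2 = 0 → write 0
  1×2 = 2 → write 0 carry 1
  remaining carry: 1

0b100010001001011111110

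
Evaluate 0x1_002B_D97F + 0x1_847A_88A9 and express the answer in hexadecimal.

Add column by column in base 16, right to left:
  F+9 = 8 carry 1
  7+A+1 = 2 carry 1
  9+8+1 = 2 carry 1
  D+8+1 = 6 carry 1
  B+A+1 = 6 carry 1
  2+7+1 = A
  0+4 = 4
  0+8 = 8
  1+1 = 2

0x284A66228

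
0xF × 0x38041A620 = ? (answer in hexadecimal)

0x3483D8BBE0

Multiply each base-16 digit by 15, carrying:
  0×15 = 0 → write 0
  2×15 = 30 → write E carry 1
  6×15+1 = 91 → write B carry 5
  A×15+5 = 155 → write B carry 9
  1×15+9 = 24 → write 8 carry 1
  4×15+1 = 61 → write D carry 3
  0×15+3 = 3 → write 3
  8×15 = 120 → write 8 carry 7
  3×15+7 = 52 → write 4 carry 3
  remaining carry: 3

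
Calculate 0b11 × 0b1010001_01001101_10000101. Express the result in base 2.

Multiply each base-2 digit by 3, carrying:
  1×3 = 3 → write 1 carry 1
  0×3+1 = 1 → write 1
  1×3 = 3 → write 1 carry 1
  0×3+1 = 1 → write 1
  0×3 = 0 → write 0
  0×3 = 0 → write 0
  0×3 = 0 → write 0
  1×3 = 3 → write 1 carry 1
  1×3+1 = 4 → write 0 carry 2
  0×3+2 = 2 → write 0 carry 1
  1×3+1 = 4 → write 0 carry 2
  1×3+2 = 5 → write 1 carry 2
  0×3+2 = 2 → write 0 carry 1
  0×3+1 = 1 → write 1
  1×3 = 3 → write 1 carry 1
  0×3+1 = 1 → write 1
  1×3 = 3 → write 1 carry 1
  0×3+1 = 1 → write 1
  0×3 = 0 → write 0
  0×3 = 0 → write 0
  1×3 = 3 → write 1 carry 1
  0×3+1 = 1 → write 1
  1×3 = 3 → write 1 carry 1
  remaining carry: 1

0b111100111110100010001111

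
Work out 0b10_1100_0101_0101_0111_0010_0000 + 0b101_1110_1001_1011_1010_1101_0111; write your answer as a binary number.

Add column by column in base 2, right to left:
  0+1 = 1
  0+1 = 1
  0+1 = 1
  0+0 = 0
  0+1 = 1
  1+0 = 1
  0+1 = 1
  0+1 = 1
  1+0 = 1
  1+1 = 0 carry 1
  1+0+1 = 0 carry 1
  0+1+1 = 0 carry 1
  1+1+1 = 1 carry 1
  0+1+1 = 0 carry 1
  1+0+1 = 0 carry 1
  0+1+1 = 0 carry 1
  1+1+1 = 1 carry 1
  0+0+1 = 1
  1+0 = 1
  0+1 = 1
  0+0 = 0
  0+1 = 1
  1+1 = 0 carry 1
  1+1+1 = 1 carry 1
  0+1+1 = 0 carry 1
  1+0+1 = 0 carry 1
  0+1+1 = 0 carry 1
  final carry 1

0b1000101011110001000111110111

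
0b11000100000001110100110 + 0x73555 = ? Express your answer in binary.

0b11010010011100011111011

0x73555 = 0b1110011010101010101 in binary.
Add column by column in base 2, right to left:
  0+1 = 1
  1+0 = 1
  1+1 = 0 carry 1
  0+0+1 = 1
  0+1 = 1
  1+0 = 1
  0+1 = 1
  1+0 = 1
  1+1 = 0 carry 1
  1+0+1 = 0 carry 1
  0+1+1 = 0 carry 1
  0+0+1 = 1
  0+1 = 1
  0+1 = 1
  0+0 = 0
  0+0 = 0
  0+1 = 1
  1+1 = 0 carry 1
  0+1+1 = 0 carry 1
  0+0+1 = 1
  0+0 = 0
  1+0 = 1
  1+0 = 1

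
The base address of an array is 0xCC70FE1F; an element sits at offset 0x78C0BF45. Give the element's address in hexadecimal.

0x14531BD64

Add column by column in base 16, right to left:
  F+5 = 4 carry 1
  1+4+1 = 6
  E+F = D carry 1
  F+B+1 = B carry 1
  0+0+1 = 1
  7+C = 3 carry 1
  C+8+1 = 5 carry 1
  C+7+1 = 4 carry 1
  final carry 1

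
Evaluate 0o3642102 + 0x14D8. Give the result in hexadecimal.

0xF591A

0o3642102 = 0xF4442 in hexadecimal.
Add column by column in base 16, right to left:
  2+8 = A
  4+D = 1 carry 1
  4+4+1 = 9
  4+1 = 5
  F+0 = F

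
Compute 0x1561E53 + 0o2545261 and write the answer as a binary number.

0x1561E53 = 0b1010101100001111001010011 in binary.
0o2545261 = 0b10101100101010110001 in binary.
Add column by column in base 2, right to left:
  1+1 = 0 carry 1
  1+0+1 = 0 carry 1
  0+0+1 = 1
  0+0 = 0
  1+1 = 0 carry 1
  0+1+1 = 0 carry 1
  1+0+1 = 0 carry 1
  0+1+1 = 0 carry 1
  0+0+1 = 1
  1+1 = 0 carry 1
  1+0+1 = 0 carry 1
  1+1+1 = 1 carry 1
  1+0+1 = 0 carry 1
  0+0+1 = 1
  0+1 = 1
  0+1 = 1
  0+0 = 0
  1+1 = 0 carry 1
  1+0+1 = 0 carry 1
  0+1+1 = 0 carry 1
  1+0+1 = 0 carry 1
  0+0+1 = 1
  1+0 = 1
  0+0 = 0
  1+0 = 1

0b1011000001110100100000100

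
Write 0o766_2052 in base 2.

0b111110110010000101010

Each octal digit is 3 bits: 7=111 6=110 6=110 2=010 0=000 5=101 2=010.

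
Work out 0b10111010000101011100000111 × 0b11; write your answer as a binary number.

Multiply each base-2 digit by 3, carrying:
  1×3 = 3 → write 1 carry 1
  1×3+1 = 4 → write 0 carry 2
  1×3+2 = 5 → write 1 carry 2
  0×3+2 = 2 → write 0 carry 1
  0×3+1 = 1 → write 1
  0×3 = 0 → write 0
  0×3 = 0 → write 0
  0×3 = 0 → write 0
  1×3 = 3 → write 1 carry 1
  1×3+1 = 4 → write 0 carry 2
  1×3+2 = 5 → write 1 carry 2
  0×3+2 = 2 → write 0 carry 1
  1×3+1 = 4 → write 0 carry 2
  0×3+2 = 2 → write 0 carry 1
  1×3+1 = 4 → write 0 carry 2
  0×3+2 = 2 → write 0 carry 1
  0×3+1 = 1 → write 1
  0×3 = 0 → write 0
  0×3 = 0 → write 0
  1×3 = 3 → write 1 carry 1
  0×3+1 = 1 → write 1
  1×3 = 3 → write 1 carry 1
  1×3+1 = 4 → write 0 carry 2
  1×3+2 = 5 → write 1 carry 2
  0×3+2 = 2 → write 0 carry 1
  1×3+1 = 4 → write 0 carry 2
  remaining carry: 10

0b1000101110010000010100010101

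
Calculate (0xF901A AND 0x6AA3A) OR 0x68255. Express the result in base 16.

0xF901A AND 0x6AA3A = 0x6801A.
Then OR with 0x68255.

0x6825F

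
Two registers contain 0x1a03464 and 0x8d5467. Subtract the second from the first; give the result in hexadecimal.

0x112dffd

Subtract column by column in base 16:
  4-7 → d (borrow)
  6-6-1 → f (borrow)
  4-4-1 → f (borrow)
  3-5-1 → d (borrow)
  0-d-1 → 2 (borrow)
  a-8-1 → 1
  1-0 → 1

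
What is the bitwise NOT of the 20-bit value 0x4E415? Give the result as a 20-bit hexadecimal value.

0xB1BEA

Each hex digit d becomes F−d:
  4→B, E→1, 4→B, 1→E, 5→A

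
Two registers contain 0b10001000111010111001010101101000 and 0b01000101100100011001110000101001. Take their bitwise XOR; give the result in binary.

XOR bit by bit (1 where the bits differ):
  10001000111010111001010101101000
^ 01000101100100011001110000101001
= 11001101011110100000100101000001

0b11001101011110100000100101000001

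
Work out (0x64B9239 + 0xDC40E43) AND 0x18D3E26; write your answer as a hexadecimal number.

Add column by column in base 16, right to left:
  9+3 = C
  3+4 = 7
  2+E = 0 carry 1
  9+0+1 = A
  B+4 = F
  4+C = 0 carry 1
  6+D+1 = 4 carry 1
  final carry 1
Sum = 0x140FA07C; now AND with 0x18D3E26:
  1&0=0, 4&1=0, 0&8=0, F&D=D, A&3=2, 0&E=0, 7&2=2, C&6=4

0xD2024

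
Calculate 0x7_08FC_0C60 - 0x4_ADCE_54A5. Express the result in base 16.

0x25B2DB7BB

Subtract column by column in base 16:
  0-5 → B (borrow)
  6-A-1 → B (borrow)
  C-4-1 → 7
  0-5 → B (borrow)
  C-E-1 → D (borrow)
  F-C-1 → 2
  8-D → B (borrow)
  0-A-1 → 5 (borrow)
  7-4-1 → 2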